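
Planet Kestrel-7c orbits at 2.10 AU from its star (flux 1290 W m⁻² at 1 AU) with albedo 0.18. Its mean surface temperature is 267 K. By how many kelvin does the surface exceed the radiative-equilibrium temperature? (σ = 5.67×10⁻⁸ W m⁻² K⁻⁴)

ΔT ≈ 86.7 K

S = 1290/2.10² = 292.5 W m⁻².
T_eq = [S(1−A)/(4σ)]^(1/4) = [292.5×0.82/(4×5.67×10⁻⁸)]^(1/4) = 180.3 K.
ΔT = T_surf − T_eq = 267 − 180.3.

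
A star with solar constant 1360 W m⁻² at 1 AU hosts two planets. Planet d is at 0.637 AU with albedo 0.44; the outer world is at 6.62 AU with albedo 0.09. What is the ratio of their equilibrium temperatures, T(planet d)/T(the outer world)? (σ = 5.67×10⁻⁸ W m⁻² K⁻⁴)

T_eq = [S₀(1−A)/(4σd²)]^(1/4), so T ∝ (1−A)^(1/4) / √d.
T₁ = [1360×0.56/(4×5.67×10⁻⁸×0.637²)]^(1/4) = 301.61 K.
T₂ = [1360×0.91/(4×5.67×10⁻⁸×6.62²)]^(1/4) = 105.63 K.

T₁/T₂ ≈ 2.855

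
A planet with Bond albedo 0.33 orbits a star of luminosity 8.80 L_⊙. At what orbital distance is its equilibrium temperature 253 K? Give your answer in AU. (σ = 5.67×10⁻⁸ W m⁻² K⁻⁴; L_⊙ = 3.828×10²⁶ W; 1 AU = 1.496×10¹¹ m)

d ≈ 2.94 AU

L = 8.80 × 3.828×10²⁶ = 3.37×10²⁷ W.
From T_eq⁴ = L(1−A)/(16πσd²): d = √[L(1−A)/(16πσT_eq⁴)].
d = √[3.37×10²⁷ × 0.67 / (16π × 5.67×10⁻⁸ × (253)⁴)] = 4.40×10¹¹ m = 2.94 AU.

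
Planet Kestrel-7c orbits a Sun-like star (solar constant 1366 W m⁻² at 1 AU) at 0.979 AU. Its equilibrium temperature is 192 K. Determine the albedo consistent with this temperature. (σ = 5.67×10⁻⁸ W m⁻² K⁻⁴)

Flux at 0.979 AU: S = 1366/0.979² = 1430 W m⁻².
From T_eq⁴ = S(1−A)/(4σ): 1−A = 4σT_eq⁴/S.
1−A = 4 × 5.67×10⁻⁸ × (192)⁴ / 1430 = 0.216.

A ≈ 0.78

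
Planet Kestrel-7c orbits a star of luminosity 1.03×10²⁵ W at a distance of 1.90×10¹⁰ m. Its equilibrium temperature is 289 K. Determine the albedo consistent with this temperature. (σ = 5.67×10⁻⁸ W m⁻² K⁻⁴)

Flux: S = L/(4πd²) = 1.03×10²⁵/(4π×(1.90×10¹⁰)²) = 2270 W m⁻².
From T_eq⁴ = S(1−A)/(4σ): 1−A = 4σT_eq⁴/S.
1−A = 4 × 5.67×10⁻⁸ × (289)⁴ / 2270 = 0.697.

A ≈ 0.30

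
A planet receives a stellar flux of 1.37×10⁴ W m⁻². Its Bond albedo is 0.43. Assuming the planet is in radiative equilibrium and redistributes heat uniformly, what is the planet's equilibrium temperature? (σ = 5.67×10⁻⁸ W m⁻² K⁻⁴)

T_eq ≈ 431 K

Energy balance: absorbed = emitted ⇒ πR²·S(1−A) = 4πR²·σT_eq⁴, so T_eq⁴ = S(1−A)/(4σ).
T_eq = [1.37×10⁴ × 0.57 / (4 × 5.67×10⁻⁸)]^(1/4) = (3.44×10¹⁰)^(1/4) = 431 K.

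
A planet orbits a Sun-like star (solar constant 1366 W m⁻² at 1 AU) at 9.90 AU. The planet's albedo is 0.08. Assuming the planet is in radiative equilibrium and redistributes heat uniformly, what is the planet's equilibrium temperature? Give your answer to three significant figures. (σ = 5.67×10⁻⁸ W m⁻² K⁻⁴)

Flux at 9.90 AU: S = 1366/9.90² = 13.9 W m⁻².
Energy balance: absorbed = emitted ⇒ πR²·S(1−A) = 4πR²·σT_eq⁴, so T_eq⁴ = S(1−A)/(4σ).
T_eq = [13.9 × 0.92 / (4 × 5.67×10⁻⁸)]^(1/4) = (5.65×10⁷)^(1/4) = 86.7 K.

T_eq ≈ 86.7 K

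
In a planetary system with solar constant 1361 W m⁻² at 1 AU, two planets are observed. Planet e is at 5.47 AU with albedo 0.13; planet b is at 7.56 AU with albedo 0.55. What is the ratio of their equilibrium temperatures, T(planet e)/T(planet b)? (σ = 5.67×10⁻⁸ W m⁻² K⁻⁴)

T₁/T₂ ≈ 1.386

T_eq = [S₀(1−A)/(4σd²)]^(1/4), so T ∝ (1−A)^(1/4) / √d.
T₁ = [1361×0.87/(4×5.67×10⁻⁸×5.47²)]^(1/4) = 114.93 K.
T₂ = [1361×0.45/(4×5.67×10⁻⁸×7.56²)]^(1/4) = 82.91 K.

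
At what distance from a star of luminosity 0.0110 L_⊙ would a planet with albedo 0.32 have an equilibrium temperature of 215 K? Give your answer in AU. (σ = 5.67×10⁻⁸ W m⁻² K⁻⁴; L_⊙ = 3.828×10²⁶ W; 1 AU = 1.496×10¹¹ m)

L = 0.0110 × 3.828×10²⁶ = 4.21×10²⁴ W.
From T_eq⁴ = L(1−A)/(16πσd²): d = √[L(1−A)/(16πσT_eq⁴)].
d = √[4.21×10²⁴ × 0.68 / (16π × 5.67×10⁻⁸ × (215)⁴)] = 2.17×10¹⁰ m = 0.145 AU.

d ≈ 0.145 AU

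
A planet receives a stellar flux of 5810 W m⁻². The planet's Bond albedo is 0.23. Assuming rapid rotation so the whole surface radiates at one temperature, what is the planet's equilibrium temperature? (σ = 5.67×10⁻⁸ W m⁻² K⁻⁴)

Energy balance: absorbed = emitted ⇒ πR²·S(1−A) = 4πR²·σT_eq⁴, so T_eq⁴ = S(1−A)/(4σ).
T_eq = [5810 × 0.77 / (4 × 5.67×10⁻⁸)]^(1/4) = (1.97×10¹⁰)^(1/4) = 375 K.

T_eq ≈ 375 K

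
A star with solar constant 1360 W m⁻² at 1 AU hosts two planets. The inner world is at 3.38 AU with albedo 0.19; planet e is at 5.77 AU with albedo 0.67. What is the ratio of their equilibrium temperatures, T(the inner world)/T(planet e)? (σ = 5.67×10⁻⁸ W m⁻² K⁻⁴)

T_eq = [S₀(1−A)/(4σd²)]^(1/4), so T ∝ (1−A)^(1/4) / √d.
T₁ = [1360×0.81/(4×5.67×10⁻⁸×3.38²)]^(1/4) = 143.59 K.
T₂ = [1360×0.33/(4×5.67×10⁻⁸×5.77²)]^(1/4) = 87.80 K.

T₁/T₂ ≈ 1.635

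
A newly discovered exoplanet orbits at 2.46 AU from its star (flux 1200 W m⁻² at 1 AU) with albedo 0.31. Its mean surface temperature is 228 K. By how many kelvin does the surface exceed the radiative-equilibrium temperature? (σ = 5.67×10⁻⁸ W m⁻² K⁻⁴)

S = 1200/2.46² = 198.3 W m⁻².
T_eq = [S(1−A)/(4σ)]^(1/4) = [198.3×0.69/(4×5.67×10⁻⁸)]^(1/4) = 156.7 K.
ΔT = T_surf − T_eq = 228 − 156.7.

ΔT ≈ 71.3 K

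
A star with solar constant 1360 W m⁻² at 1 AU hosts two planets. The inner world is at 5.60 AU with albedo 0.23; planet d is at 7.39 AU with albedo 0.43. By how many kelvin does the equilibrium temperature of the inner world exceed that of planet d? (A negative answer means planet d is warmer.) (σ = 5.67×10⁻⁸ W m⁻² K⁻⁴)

T_eq = [S₀(1−A)/(4σd²)]^(1/4), so T ∝ (1−A)^(1/4) / √d.
T₁ = [1360×0.77/(4×5.67×10⁻⁸×5.60²)]^(1/4) = 110.15 K.
T₂ = [1360×0.57/(4×5.67×10⁻⁸×7.39²)]^(1/4) = 88.94 K.

ΔT ≈ 21.2 K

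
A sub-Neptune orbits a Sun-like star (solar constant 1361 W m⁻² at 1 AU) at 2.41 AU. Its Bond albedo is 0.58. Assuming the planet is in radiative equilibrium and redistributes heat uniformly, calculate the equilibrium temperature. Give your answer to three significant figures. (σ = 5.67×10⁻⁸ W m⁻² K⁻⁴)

Flux at 2.41 AU: S = 1361/2.41² = 234 W m⁻².
Energy balance: absorbed = emitted ⇒ πR²·S(1−A) = 4πR²·σT_eq⁴, so T_eq⁴ = S(1−A)/(4σ).
T_eq = [234 × 0.42 / (4 × 5.67×10⁻⁸)]^(1/4) = (4.34×10⁸)^(1/4) = 144 K.

T_eq ≈ 144 K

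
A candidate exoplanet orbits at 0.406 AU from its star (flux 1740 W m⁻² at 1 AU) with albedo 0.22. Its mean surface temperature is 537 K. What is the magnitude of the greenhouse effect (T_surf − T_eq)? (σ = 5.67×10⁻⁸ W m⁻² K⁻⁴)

ΔT ≈ 100.5 K

S = 1740/0.406² = 1.056×10⁴ W m⁻².
T_eq = [S(1−A)/(4σ)]^(1/4) = [1.056×10⁴×0.78/(4×5.67×10⁻⁸)]^(1/4) = 436.5 K.
ΔT = T_surf − T_eq = 537 − 436.5.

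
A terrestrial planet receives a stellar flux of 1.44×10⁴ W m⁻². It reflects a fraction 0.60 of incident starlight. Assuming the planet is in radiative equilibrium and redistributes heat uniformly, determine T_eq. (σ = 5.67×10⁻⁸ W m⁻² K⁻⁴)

T_eq ≈ 399 K

Energy balance: absorbed = emitted ⇒ πR²·S(1−A) = 4πR²·σT_eq⁴, so T_eq⁴ = S(1−A)/(4σ).
T_eq = [1.44×10⁴ × 0.40 / (4 × 5.67×10⁻⁸)]^(1/4) = (2.54×10¹⁰)^(1/4) = 399 K.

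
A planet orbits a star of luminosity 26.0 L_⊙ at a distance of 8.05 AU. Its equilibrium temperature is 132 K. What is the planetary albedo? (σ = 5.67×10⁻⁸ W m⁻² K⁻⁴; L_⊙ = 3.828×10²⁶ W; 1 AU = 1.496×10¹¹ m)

A ≈ 0.87

d = 8.05 AU = 1.20×10¹² m.
L = 26.0 × 3.828×10²⁶ = 9.95×10²⁷ W.
Flux: S = L/(4πd²) = 9.95×10²⁷/(4π×(1.20×10¹²)²) = 546 W m⁻².
From T_eq⁴ = S(1−A)/(4σ): 1−A = 4σT_eq⁴/S.
1−A = 4 × 5.67×10⁻⁸ × (132)⁴ / 546 = 0.126.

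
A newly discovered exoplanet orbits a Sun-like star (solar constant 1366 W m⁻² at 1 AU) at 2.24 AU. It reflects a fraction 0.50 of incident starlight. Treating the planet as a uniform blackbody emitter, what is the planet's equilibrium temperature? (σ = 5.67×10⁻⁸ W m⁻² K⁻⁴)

Flux at 2.24 AU: S = 1366/2.24² = 272 W m⁻².
Energy balance: absorbed = emitted ⇒ πR²·S(1−A) = 4πR²·σT_eq⁴, so T_eq⁴ = S(1−A)/(4σ).
T_eq = [272 × 0.50 / (4 × 5.67×10⁻⁸)]^(1/4) = (6.00×10⁸)^(1/4) = 157 K.

T_eq ≈ 157 K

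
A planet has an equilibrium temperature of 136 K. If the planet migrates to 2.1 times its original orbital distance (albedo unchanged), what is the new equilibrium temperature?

T_eq ≈ 93.8 K

T_eq ∝ L^(1/4) · d^(−1/2).
T′ = 136 / 2.1^(1/2) = 93.8 K.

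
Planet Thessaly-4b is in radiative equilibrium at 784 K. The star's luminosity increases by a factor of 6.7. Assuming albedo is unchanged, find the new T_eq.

T_eq ≈ 1260 K

T_eq ∝ L^(1/4) · d^(−1/2).
T′ = 784 × 6.7^(1/4) = 1260 K.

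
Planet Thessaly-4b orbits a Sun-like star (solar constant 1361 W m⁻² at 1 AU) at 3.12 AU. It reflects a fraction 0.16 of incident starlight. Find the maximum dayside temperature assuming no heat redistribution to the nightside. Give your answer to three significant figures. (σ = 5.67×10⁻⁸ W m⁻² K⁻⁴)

T_ss ≈ 213 K

Flux at 3.12 AU: S = 1361/3.12² = 140 W m⁻².
With no redistribution each surface element balances locally: S(1−A) = σT⁴.
T = [140 × 0.84 / 5.67×10⁻⁸]^(1/4) = (2.07×10⁹)^(1/4) = 213 K.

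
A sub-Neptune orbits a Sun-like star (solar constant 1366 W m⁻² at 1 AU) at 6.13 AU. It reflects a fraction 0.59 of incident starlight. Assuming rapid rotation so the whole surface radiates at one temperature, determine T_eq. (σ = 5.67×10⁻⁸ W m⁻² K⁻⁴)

T_eq ≈ 90.0 K

Flux at 6.13 AU: S = 1366/6.13² = 36.4 W m⁻².
Energy balance: absorbed = emitted ⇒ πR²·S(1−A) = 4πR²·σT_eq⁴, so T_eq⁴ = S(1−A)/(4σ).
T_eq = [36.4 × 0.41 / (4 × 5.67×10⁻⁸)]^(1/4) = (6.57×10⁷)^(1/4) = 90.0 K.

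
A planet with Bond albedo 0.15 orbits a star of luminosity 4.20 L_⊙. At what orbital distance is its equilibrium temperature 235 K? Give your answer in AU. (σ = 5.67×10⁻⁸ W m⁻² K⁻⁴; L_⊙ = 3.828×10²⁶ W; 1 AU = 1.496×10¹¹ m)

L = 4.20 × 3.828×10²⁶ = 1.61×10²⁷ W.
From T_eq⁴ = L(1−A)/(16πσd²): d = √[L(1−A)/(16πσT_eq⁴)].
d = √[1.61×10²⁷ × 0.85 / (16π × 5.67×10⁻⁸ × (235)⁴)] = 3.97×10¹¹ m = 2.65 AU.

d ≈ 2.65 AU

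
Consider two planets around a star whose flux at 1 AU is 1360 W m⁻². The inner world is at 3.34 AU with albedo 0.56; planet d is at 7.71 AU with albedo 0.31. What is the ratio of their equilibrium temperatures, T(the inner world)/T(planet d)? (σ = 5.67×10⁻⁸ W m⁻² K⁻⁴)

T₁/T₂ ≈ 1.358

T_eq = [S₀(1−A)/(4σd²)]^(1/4), so T ∝ (1−A)^(1/4) / √d.
T₁ = [1360×0.44/(4×5.67×10⁻⁸×3.34²)]^(1/4) = 124.01 K.
T₂ = [1360×0.69/(4×5.67×10⁻⁸×7.71²)]^(1/4) = 91.34 K.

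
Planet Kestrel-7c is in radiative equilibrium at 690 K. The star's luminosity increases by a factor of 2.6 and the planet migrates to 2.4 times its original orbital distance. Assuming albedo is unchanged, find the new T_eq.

T_eq ≈ 566 K

T_eq ∝ L^(1/4) · d^(−1/2).
T′ = 690 × 2.6^(1/4) / 2.4^(1/2) = 566 K.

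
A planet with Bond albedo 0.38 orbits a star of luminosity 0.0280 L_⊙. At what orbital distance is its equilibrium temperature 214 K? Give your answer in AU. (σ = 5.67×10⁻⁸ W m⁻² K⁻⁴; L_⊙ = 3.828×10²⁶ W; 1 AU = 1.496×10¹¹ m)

L = 0.0280 × 3.828×10²⁶ = 1.07×10²⁵ W.
From T_eq⁴ = L(1−A)/(16πσd²): d = √[L(1−A)/(16πσT_eq⁴)].
d = √[1.07×10²⁵ × 0.62 / (16π × 5.67×10⁻⁸ × (214)⁴)] = 3.33×10¹⁰ m = 0.223 AU.

d ≈ 0.223 AU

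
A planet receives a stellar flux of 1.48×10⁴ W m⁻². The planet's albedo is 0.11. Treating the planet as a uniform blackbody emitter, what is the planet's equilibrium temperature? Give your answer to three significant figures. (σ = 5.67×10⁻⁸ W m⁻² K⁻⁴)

T_eq ≈ 491 K

Energy balance: absorbed = emitted ⇒ πR²·S(1−A) = 4πR²·σT_eq⁴, so T_eq⁴ = S(1−A)/(4σ).
T_eq = [1.48×10⁴ × 0.89 / (4 × 5.67×10⁻⁸)]^(1/4) = (5.81×10¹⁰)^(1/4) = 491 K.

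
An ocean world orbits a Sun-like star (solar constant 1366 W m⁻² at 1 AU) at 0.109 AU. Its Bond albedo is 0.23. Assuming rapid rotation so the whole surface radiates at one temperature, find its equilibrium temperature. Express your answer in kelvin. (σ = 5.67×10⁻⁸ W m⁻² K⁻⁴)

T_eq ≈ 790 K

Flux at 0.109 AU: S = 1366/0.109² = 1.15×10⁵ W m⁻².
Energy balance: absorbed = emitted ⇒ πR²·S(1−A) = 4πR²·σT_eq⁴, so T_eq⁴ = S(1−A)/(4σ).
T_eq = [1.15×10⁵ × 0.77 / (4 × 5.67×10⁻⁸)]^(1/4) = (3.90×10¹¹)^(1/4) = 790 K.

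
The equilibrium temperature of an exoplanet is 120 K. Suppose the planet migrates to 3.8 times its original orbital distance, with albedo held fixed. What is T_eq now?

T_eq ∝ L^(1/4) · d^(−1/2).
T′ = 120 / 3.8^(1/2) = 61.6 K.

T_eq ≈ 61.6 K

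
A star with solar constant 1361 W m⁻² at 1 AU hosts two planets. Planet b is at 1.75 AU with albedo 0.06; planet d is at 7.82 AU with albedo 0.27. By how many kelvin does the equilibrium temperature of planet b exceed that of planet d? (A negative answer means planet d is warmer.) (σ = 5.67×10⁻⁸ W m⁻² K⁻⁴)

T_eq = [S₀(1−A)/(4σd²)]^(1/4), so T ∝ (1−A)^(1/4) / √d.
T₁ = [1361×0.94/(4×5.67×10⁻⁸×1.75²)]^(1/4) = 207.17 K.
T₂ = [1361×0.73/(4×5.67×10⁻⁸×7.82²)]^(1/4) = 92.00 K.

ΔT ≈ 115.2 K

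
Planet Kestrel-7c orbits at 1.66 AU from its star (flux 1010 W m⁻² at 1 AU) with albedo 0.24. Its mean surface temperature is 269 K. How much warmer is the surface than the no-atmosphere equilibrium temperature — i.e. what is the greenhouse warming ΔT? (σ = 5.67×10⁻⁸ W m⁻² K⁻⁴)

S = 1010/1.66² = 366.5 W m⁻².
T_eq = [S(1−A)/(4σ)]^(1/4) = [366.5×0.76/(4×5.67×10⁻⁸)]^(1/4) = 187.2 K.
ΔT = T_surf − T_eq = 269 − 187.2.

ΔT ≈ 81.8 K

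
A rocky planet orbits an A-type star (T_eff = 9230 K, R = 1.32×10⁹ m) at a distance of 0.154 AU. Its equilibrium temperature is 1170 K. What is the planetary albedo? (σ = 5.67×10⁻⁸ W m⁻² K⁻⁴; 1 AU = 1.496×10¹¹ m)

d = 0.154 AU = 2.30×10¹⁰ m.
L = 4πR_⋆²σT_⋆⁴ = 4π(1.32×10⁹)² × 5.67×10⁻⁸ × (9230)⁴ = 9.01×10²⁷ W.
S = L/(4πd²) = 1.35×10⁶ W m⁻².
From T_eq⁴ = S(1−A)/(4σ): 1−A = 4σT_eq⁴/S.
1−A = 4 × 5.67×10⁻⁸ × (1170)⁴ / 1.35×10⁶ = 0.315.

A ≈ 0.69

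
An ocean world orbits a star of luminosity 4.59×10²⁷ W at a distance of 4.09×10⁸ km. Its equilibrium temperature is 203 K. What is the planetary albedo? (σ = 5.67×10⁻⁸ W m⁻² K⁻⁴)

A ≈ 0.82

d = 4.09×10⁸ km = 4.09×10¹¹ m.
Flux: S = L/(4πd²) = 4.59×10²⁷/(4π×(4.09×10¹¹)²) = 2180 W m⁻².
From T_eq⁴ = S(1−A)/(4σ): 1−A = 4σT_eq⁴/S.
1−A = 4 × 5.67×10⁻⁸ × (203)⁴ / 2180 = 0.176.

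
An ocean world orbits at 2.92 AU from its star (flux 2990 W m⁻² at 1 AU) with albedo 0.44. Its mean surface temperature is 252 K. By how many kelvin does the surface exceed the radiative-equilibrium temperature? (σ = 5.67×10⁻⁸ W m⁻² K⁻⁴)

S = 2990/2.92² = 350.7 W m⁻².
T_eq = [S(1−A)/(4σ)]^(1/4) = [350.7×0.56/(4×5.67×10⁻⁸)]^(1/4) = 171.5 K.
ΔT = T_surf − T_eq = 252 − 171.5.

ΔT ≈ 80.5 K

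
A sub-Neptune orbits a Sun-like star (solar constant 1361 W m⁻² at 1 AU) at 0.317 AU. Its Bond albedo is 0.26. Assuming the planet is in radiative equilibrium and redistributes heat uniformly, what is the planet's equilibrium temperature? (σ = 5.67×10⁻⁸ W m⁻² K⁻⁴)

T_eq ≈ 458 K

Flux at 0.317 AU: S = 1361/0.317² = 1.35×10⁴ W m⁻².
Energy balance: absorbed = emitted ⇒ πR²·S(1−A) = 4πR²·σT_eq⁴, so T_eq⁴ = S(1−A)/(4σ).
T_eq = [1.35×10⁴ × 0.74 / (4 × 5.67×10⁻⁸)]^(1/4) = (4.42×10¹⁰)^(1/4) = 458 K.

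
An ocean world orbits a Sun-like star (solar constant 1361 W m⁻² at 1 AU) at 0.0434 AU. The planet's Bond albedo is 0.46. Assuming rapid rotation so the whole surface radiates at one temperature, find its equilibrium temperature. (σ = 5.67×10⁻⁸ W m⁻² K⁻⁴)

Flux at 0.0434 AU: S = 1361/0.0434² = 7.23×10⁵ W m⁻².
Energy balance: absorbed = emitted ⇒ πR²·S(1−A) = 4πR²·σT_eq⁴, so T_eq⁴ = S(1−A)/(4σ).
T_eq = [7.23×10⁵ × 0.54 / (4 × 5.67×10⁻⁸)]^(1/4) = (1.72×10¹²)^(1/4) = 1150 K.

T_eq ≈ 1150 K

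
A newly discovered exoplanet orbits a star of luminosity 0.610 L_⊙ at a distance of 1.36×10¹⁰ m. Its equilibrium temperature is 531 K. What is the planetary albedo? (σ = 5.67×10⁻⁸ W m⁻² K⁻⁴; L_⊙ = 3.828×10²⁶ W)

L = 0.610 × 3.828×10²⁶ = 2.34×10²⁶ W.
Flux: S = L/(4πd²) = 2.34×10²⁶/(4π×(1.36×10¹⁰)²) = 1.00×10⁵ W m⁻².
From T_eq⁴ = S(1−A)/(4σ): 1−A = 4σT_eq⁴/S.
1−A = 4 × 5.67×10⁻⁸ × (531)⁴ / 1.00×10⁵ = 0.179.

A ≈ 0.82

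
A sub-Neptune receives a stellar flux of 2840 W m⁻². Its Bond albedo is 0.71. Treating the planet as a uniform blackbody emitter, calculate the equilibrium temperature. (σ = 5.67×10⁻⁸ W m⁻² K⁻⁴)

Energy balance: absorbed = emitted ⇒ πR²·S(1−A) = 4πR²·σT_eq⁴, so T_eq⁴ = S(1−A)/(4σ).
T_eq = [2840 × 0.29 / (4 × 5.67×10⁻⁸)]^(1/4) = (3.63×10⁹)^(1/4) = 245 K.

T_eq ≈ 245 K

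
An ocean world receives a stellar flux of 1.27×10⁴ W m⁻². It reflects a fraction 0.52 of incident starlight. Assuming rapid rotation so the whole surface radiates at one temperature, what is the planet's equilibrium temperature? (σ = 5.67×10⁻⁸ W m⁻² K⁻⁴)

T_eq ≈ 405 K

Energy balance: absorbed = emitted ⇒ πR²·S(1−A) = 4πR²·σT_eq⁴, so T_eq⁴ = S(1−A)/(4σ).
T_eq = [1.27×10⁴ × 0.48 / (4 × 5.67×10⁻⁸)]^(1/4) = (2.69×10¹⁰)^(1/4) = 405 K.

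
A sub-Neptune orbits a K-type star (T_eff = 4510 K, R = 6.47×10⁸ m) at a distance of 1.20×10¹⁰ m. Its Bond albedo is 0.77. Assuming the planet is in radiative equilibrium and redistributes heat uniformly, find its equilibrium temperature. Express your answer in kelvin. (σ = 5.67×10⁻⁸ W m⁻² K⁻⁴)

L = 4πR_⋆²σT_⋆⁴ = 4π(6.47×10⁸)² × 5.67×10⁻⁸ × (4510)⁴ = 1.23×10²⁶ W.
S = L/(4πd²) = 6.82×10⁴ W m⁻².
Energy balance: absorbed = emitted ⇒ πR²·S(1−A) = 4πR²·σT_eq⁴, so T_eq⁴ = S(1−A)/(4σ).
T_eq = [6.82×10⁴ × 0.23 / (4 × 5.67×10⁻⁸)]^(1/4) = (6.92×10¹⁰)^(1/4) = 513 K.

T_eq ≈ 513 K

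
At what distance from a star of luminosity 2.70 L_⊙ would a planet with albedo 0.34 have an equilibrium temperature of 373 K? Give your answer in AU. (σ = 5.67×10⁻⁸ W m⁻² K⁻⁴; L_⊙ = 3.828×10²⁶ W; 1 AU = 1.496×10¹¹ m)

d ≈ 0.743 AU

L = 2.70 × 3.828×10²⁶ = 1.03×10²⁷ W.
From T_eq⁴ = L(1−A)/(16πσd²): d = √[L(1−A)/(16πσT_eq⁴)].
d = √[1.03×10²⁷ × 0.66 / (16π × 5.67×10⁻⁸ × (373)⁴)] = 1.11×10¹¹ m = 0.743 AU.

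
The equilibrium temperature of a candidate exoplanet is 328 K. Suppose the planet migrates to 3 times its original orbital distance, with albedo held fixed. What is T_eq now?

T_eq ≈ 189 K

T_eq ∝ L^(1/4) · d^(−1/2).
T′ = 328 / 3^(1/2) = 189 K.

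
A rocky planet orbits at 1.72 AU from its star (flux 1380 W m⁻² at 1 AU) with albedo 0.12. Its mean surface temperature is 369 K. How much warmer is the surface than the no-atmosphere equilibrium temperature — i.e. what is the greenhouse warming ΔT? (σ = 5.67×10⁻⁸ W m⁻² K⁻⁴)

ΔT ≈ 162.7 K

S = 1380/1.72² = 466.5 W m⁻².
T_eq = [S(1−A)/(4σ)]^(1/4) = [466.5×0.88/(4×5.67×10⁻⁸)]^(1/4) = 206.3 K.
ΔT = T_surf − T_eq = 369 − 206.3.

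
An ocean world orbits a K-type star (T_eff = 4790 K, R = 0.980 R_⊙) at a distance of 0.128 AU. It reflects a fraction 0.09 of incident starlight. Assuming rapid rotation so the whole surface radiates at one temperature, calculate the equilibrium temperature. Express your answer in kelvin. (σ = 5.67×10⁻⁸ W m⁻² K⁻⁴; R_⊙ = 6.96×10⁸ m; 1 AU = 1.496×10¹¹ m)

R_⋆ = 0.980 × 6.96×10⁸ = 6.82×10⁸ m.
d = 0.128 AU = 1.91×10¹⁰ m.
L = 4πR_⋆²σT_⋆⁴ = 4π(6.82×10⁸)² × 5.67×10⁻⁸ × (4790)⁴ = 1.75×10²⁶ W.
S = L/(4πd²) = 3.79×10⁴ W m⁻².
Energy balance: absorbed = emitted ⇒ πR²·S(1−A) = 4πR²·σT_eq⁴, so T_eq⁴ = S(1−A)/(4σ).
T_eq = [3.79×10⁴ × 0.91 / (4 × 5.67×10⁻⁸)]^(1/4) = (1.52×10¹¹)^(1/4) = 624 K.

T_eq ≈ 624 K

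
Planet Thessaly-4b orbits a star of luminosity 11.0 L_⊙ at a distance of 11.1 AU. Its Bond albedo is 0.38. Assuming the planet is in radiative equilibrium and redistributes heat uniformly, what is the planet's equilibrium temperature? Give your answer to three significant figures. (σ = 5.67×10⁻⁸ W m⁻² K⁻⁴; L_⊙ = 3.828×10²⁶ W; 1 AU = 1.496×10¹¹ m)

d = 11.1 AU = 1.66×10¹² m.
L = 11.0 × 3.828×10²⁶ = 4.21×10²⁷ W.
Flux: S = L/(4πd²) = 4.21×10²⁷/(4π×(1.66×10¹²)²) = 122 W m⁻².
Energy balance: absorbed = emitted ⇒ πR²·S(1−A) = 4πR²·σT_eq⁴, so T_eq⁴ = S(1−A)/(4σ).
T_eq = [122 × 0.62 / (4 × 5.67×10⁻⁸)]^(1/4) = (3.32×10⁸)^(1/4) = 135 K.

T_eq ≈ 135 K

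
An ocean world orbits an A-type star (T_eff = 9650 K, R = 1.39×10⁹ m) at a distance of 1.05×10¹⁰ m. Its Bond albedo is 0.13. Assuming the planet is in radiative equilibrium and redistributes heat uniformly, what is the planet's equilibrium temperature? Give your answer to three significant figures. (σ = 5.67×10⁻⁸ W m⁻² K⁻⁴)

L = 4πR_⋆²σT_⋆⁴ = 4π(1.39×10⁹)² × 5.67×10⁻⁸ × (9650)⁴ = 1.19×10²⁸ W.
S = L/(4πd²) = 8.62×10⁶ W m⁻².
Energy balance: absorbed = emitted ⇒ πR²·S(1−A) = 4πR²·σT_eq⁴, so T_eq⁴ = S(1−A)/(4σ).
T_eq = [8.62×10⁶ × 0.87 / (4 × 5.67×10⁻⁸)]^(1/4) = (3.31×10¹³)^(1/4) = 2400 K.

T_eq ≈ 2400 K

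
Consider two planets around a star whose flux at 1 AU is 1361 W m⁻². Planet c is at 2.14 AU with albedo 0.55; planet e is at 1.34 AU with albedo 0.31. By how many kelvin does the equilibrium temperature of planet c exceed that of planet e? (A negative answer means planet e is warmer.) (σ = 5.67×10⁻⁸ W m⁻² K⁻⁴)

ΔT ≈ -63.3 K

T_eq = [S₀(1−A)/(4σd²)]^(1/4), so T ∝ (1−A)^(1/4) / √d.
T₁ = [1361×0.45/(4×5.67×10⁻⁸×2.14²)]^(1/4) = 155.83 K.
T₂ = [1361×0.69/(4×5.67×10⁻⁸×1.34²)]^(1/4) = 219.14 K.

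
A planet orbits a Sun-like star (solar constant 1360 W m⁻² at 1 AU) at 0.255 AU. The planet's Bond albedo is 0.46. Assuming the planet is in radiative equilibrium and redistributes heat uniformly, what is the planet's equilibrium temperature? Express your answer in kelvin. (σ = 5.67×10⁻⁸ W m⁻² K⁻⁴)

Flux at 0.255 AU: S = 1360/0.255² = 2.09×10⁴ W m⁻².
Energy balance: absorbed = emitted ⇒ πR²·S(1−A) = 4πR²·σT_eq⁴, so T_eq⁴ = S(1−A)/(4σ).
T_eq = [2.09×10⁴ × 0.54 / (4 × 5.67×10⁻⁸)]^(1/4) = (4.98×10¹⁰)^(1/4) = 472 K.

T_eq ≈ 472 K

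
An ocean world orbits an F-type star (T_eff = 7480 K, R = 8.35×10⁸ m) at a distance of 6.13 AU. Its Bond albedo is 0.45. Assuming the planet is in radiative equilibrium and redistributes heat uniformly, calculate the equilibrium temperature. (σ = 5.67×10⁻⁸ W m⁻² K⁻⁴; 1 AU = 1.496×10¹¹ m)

T_eq ≈ 137 K

d = 6.13 AU = 9.17×10¹¹ m.
L = 4πR_⋆²σT_⋆⁴ = 4π(8.35×10⁸)² × 5.67×10⁻⁸ × (7480)⁴ = 1.56×10²⁷ W.
S = L/(4πd²) = 147 W m⁻².
Energy balance: absorbed = emitted ⇒ πR²·S(1−A) = 4πR²·σT_eq⁴, so T_eq⁴ = S(1−A)/(4σ).
T_eq = [147 × 0.55 / (4 × 5.67×10⁻⁸)]^(1/4) = (3.57×10⁸)^(1/4) = 137 K.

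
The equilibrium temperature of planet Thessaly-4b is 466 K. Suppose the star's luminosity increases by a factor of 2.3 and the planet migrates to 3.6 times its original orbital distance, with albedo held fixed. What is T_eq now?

T_eq ≈ 302 K

T_eq ∝ L^(1/4) · d^(−1/2).
T′ = 466 × 2.3^(1/4) / 3.6^(1/2) = 302 K.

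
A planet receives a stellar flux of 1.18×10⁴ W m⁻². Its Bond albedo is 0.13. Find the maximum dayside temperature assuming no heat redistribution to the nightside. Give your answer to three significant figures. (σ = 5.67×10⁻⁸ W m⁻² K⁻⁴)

With no redistribution each surface element balances locally: S(1−A) = σT⁴.
T = [1.18×10⁴ × 0.87 / 5.67×10⁻⁸]^(1/4) = (1.81×10¹¹)^(1/4) = 652 K.

T_ss ≈ 652 K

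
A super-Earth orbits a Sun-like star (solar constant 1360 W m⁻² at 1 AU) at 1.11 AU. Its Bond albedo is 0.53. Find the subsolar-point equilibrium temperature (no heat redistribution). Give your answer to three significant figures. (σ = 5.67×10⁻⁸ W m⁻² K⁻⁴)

Flux at 1.11 AU: S = 1360/1.11² = 1100 W m⁻².
At the subsolar point the surface absorbs S(1−A) and emits σT⁴ per unit area — no factor of 4, since only the local patch is in balance.
T = [1100 × 0.47 / 5.67×10⁻⁸]^(1/4) = (9.15×10⁹)^(1/4) = 309 K.

T_ss ≈ 309 K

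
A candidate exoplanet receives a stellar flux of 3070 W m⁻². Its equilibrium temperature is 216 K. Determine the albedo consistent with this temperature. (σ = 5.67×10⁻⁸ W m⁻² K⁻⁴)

A ≈ 0.84

From T_eq⁴ = S(1−A)/(4σ): 1−A = 4σT_eq⁴/S.
1−A = 4 × 5.67×10⁻⁸ × (216)⁴ / 3070 = 0.161.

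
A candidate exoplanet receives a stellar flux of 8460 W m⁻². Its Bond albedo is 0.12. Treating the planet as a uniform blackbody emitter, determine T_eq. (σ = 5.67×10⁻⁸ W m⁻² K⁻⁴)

Energy balance: absorbed = emitted ⇒ πR²·S(1−A) = 4πR²·σT_eq⁴, so T_eq⁴ = S(1−A)/(4σ).
T_eq = [8460 × 0.88 / (4 × 5.67×10⁻⁸)]^(1/4) = (3.28×10¹⁰)^(1/4) = 426 K.

T_eq ≈ 426 K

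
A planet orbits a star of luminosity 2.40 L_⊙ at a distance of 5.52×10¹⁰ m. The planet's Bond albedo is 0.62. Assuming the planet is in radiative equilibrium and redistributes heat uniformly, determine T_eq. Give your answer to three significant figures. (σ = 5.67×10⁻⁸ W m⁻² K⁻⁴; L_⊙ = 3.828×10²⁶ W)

T_eq ≈ 448 K

L = 2.40 × 3.828×10²⁶ = 9.19×10²⁶ W.
Flux: S = L/(4πd²) = 9.19×10²⁶/(4π×(5.52×10¹⁰)²) = 2.40×10⁴ W m⁻².
Energy balance: absorbed = emitted ⇒ πR²·S(1−A) = 4πR²·σT_eq⁴, so T_eq⁴ = S(1−A)/(4σ).
T_eq = [2.40×10⁴ × 0.38 / (4 × 5.67×10⁻⁸)]^(1/4) = (4.02×10¹⁰)^(1/4) = 448 K.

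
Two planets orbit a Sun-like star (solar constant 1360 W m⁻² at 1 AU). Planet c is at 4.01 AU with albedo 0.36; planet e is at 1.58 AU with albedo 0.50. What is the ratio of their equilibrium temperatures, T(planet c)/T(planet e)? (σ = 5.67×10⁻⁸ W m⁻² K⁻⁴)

T₁/T₂ ≈ 0.668

T_eq = [S₀(1−A)/(4σd²)]^(1/4), so T ∝ (1−A)^(1/4) / √d.
T₁ = [1360×0.64/(4×5.67×10⁻⁸×4.01²)]^(1/4) = 124.29 K.
T₂ = [1360×0.50/(4×5.67×10⁻⁸×1.58²)]^(1/4) = 186.16 K.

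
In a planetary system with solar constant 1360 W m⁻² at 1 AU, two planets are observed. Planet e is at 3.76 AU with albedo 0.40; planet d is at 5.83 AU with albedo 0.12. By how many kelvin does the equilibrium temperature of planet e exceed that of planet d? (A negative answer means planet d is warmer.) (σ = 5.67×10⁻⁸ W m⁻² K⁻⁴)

T_eq = [S₀(1−A)/(4σd²)]^(1/4), so T ∝ (1−A)^(1/4) / √d.
T₁ = [1360×0.60/(4×5.67×10⁻⁸×3.76²)]^(1/4) = 126.30 K.
T₂ = [1360×0.88/(4×5.67×10⁻⁸×5.83²)]^(1/4) = 111.62 K.

ΔT ≈ 14.7 K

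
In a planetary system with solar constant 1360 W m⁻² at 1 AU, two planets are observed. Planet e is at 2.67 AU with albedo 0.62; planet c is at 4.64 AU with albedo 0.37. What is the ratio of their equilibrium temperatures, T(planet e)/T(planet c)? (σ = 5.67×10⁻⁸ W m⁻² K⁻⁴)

T_eq = [S₀(1−A)/(4σd²)]^(1/4), so T ∝ (1−A)^(1/4) / √d.
T₁ = [1360×0.38/(4×5.67×10⁻⁸×2.67²)]^(1/4) = 133.71 K.
T₂ = [1360×0.63/(4×5.67×10⁻⁸×4.64²)]^(1/4) = 115.09 K.

T₁/T₂ ≈ 1.162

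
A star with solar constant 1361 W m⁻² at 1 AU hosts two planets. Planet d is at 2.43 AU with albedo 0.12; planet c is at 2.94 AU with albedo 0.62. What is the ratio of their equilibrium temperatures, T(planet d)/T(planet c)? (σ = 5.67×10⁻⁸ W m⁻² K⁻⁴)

T₁/T₂ ≈ 1.357

T_eq = [S₀(1−A)/(4σd²)]^(1/4), so T ∝ (1−A)^(1/4) / √d.
T₁ = [1361×0.88/(4×5.67×10⁻⁸×2.43²)]^(1/4) = 172.93 K.
T₂ = [1361×0.38/(4×5.67×10⁻⁸×2.94²)]^(1/4) = 127.45 K.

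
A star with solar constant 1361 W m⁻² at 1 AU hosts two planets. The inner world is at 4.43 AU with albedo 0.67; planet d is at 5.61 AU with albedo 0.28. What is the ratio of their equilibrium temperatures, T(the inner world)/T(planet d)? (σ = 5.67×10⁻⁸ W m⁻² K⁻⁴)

T₁/T₂ ≈ 0.926

T_eq = [S₀(1−A)/(4σd²)]^(1/4), so T ∝ (1−A)^(1/4) / √d.
T₁ = [1361×0.33/(4×5.67×10⁻⁸×4.43²)]^(1/4) = 100.23 K.
T₂ = [1361×0.72/(4×5.67×10⁻⁸×5.61²)]^(1/4) = 108.24 K.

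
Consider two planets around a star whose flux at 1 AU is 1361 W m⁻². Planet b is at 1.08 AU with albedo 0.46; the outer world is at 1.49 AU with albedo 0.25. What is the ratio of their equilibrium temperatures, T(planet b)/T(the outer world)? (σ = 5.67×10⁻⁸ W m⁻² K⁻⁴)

T_eq = [S₀(1−A)/(4σd²)]^(1/4), so T ∝ (1−A)^(1/4) / √d.
T₁ = [1361×0.54/(4×5.67×10⁻⁸×1.08²)]^(1/4) = 229.58 K.
T₂ = [1361×0.75/(4×5.67×10⁻⁸×1.49²)]^(1/4) = 212.19 K.

T₁/T₂ ≈ 1.082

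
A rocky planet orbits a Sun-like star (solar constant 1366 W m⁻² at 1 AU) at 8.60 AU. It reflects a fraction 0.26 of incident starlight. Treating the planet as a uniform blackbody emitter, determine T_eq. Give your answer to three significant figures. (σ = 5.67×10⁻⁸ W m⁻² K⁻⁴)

T_eq ≈ 88.1 K

Flux at 8.60 AU: S = 1366/8.60² = 18.5 W m⁻².
Energy balance: absorbed = emitted ⇒ πR²·S(1−A) = 4πR²·σT_eq⁴, so T_eq⁴ = S(1−A)/(4σ).
T_eq = [18.5 × 0.74 / (4 × 5.67×10⁻⁸)]^(1/4) = (6.03×10⁷)^(1/4) = 88.1 K.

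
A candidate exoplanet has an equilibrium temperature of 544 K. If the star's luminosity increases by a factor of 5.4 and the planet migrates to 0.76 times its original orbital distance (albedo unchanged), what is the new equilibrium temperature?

T_eq ∝ L^(1/4) · d^(−1/2).
T′ = 544 × 5.4^(1/4) / 0.76^(1/2) = 951 K.

T_eq ≈ 951 K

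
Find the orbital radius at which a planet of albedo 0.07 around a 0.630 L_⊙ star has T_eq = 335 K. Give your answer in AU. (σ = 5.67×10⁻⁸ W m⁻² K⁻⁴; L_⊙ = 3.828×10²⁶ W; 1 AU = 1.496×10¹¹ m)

L = 0.630 × 3.828×10²⁶ = 2.41×10²⁶ W.
From T_eq⁴ = L(1−A)/(16πσd²): d = √[L(1−A)/(16πσT_eq⁴)].
d = √[2.41×10²⁶ × 0.93 / (16π × 5.67×10⁻⁸ × (335)⁴)] = 7.90×10¹⁰ m = 0.528 AU.

d ≈ 0.528 AU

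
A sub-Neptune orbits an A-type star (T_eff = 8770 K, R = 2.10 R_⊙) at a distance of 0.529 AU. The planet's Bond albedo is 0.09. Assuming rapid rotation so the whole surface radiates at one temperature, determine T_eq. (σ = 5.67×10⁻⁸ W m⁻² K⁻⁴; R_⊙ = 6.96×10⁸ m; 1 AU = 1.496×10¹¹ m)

R_⋆ = 2.10 × 6.96×10⁸ = 1.46×10⁹ m.
d = 0.529 AU = 7.91×10¹⁰ m.
L = 4πR_⋆²σT_⋆⁴ = 4π(1.46×10⁹)² × 5.67×10⁻⁸ × (8770)⁴ = 9.00×10²⁷ W.
S = L/(4πd²) = 1.14×10⁵ W m⁻².
Energy balance: absorbed = emitted ⇒ πR²·S(1−A) = 4πR²·σT_eq⁴, so T_eq⁴ = S(1−A)/(4σ).
T_eq = [1.14×10⁵ × 0.91 / (4 × 5.67×10⁻⁸)]^(1/4) = (4.59×10¹¹)^(1/4) = 823 K.

T_eq ≈ 823 K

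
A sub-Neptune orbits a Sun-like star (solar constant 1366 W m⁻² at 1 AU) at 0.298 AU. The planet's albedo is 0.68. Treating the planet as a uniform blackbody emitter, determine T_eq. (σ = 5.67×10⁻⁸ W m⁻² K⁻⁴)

T_eq ≈ 384 K

Flux at 0.298 AU: S = 1366/0.298² = 1.54×10⁴ W m⁻².
Energy balance: absorbed = emitted ⇒ πR²·S(1−A) = 4πR²·σT_eq⁴, so T_eq⁴ = S(1−A)/(4σ).
T_eq = [1.54×10⁴ × 0.32 / (4 × 5.67×10⁻⁸)]^(1/4) = (2.17×10¹⁰)^(1/4) = 384 K.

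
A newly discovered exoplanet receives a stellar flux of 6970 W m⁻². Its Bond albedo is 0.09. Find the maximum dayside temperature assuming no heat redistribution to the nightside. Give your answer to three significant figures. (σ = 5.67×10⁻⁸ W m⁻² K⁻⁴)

T_ss ≈ 578 K

With no redistribution each surface element balances locally: S(1−A) = σT⁴.
T = [6970 × 0.91 / 5.67×10⁻⁸]^(1/4) = (1.12×10¹¹)^(1/4) = 578 K.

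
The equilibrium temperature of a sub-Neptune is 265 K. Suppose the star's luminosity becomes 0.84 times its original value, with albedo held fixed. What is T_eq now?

T_eq ≈ 254 K

T_eq ∝ L^(1/4) · d^(−1/2).
T′ = 265 × 0.84^(1/4) = 254 K.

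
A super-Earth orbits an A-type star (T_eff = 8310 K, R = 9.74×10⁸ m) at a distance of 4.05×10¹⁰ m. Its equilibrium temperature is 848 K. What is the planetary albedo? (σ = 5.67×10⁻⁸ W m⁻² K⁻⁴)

A ≈ 0.25

L = 4πR_⋆²σT_⋆⁴ = 4π(9.74×10⁸)² × 5.67×10⁻⁸ × (8310)⁴ = 3.22×10²⁷ W.
S = L/(4πd²) = 1.56×10⁵ W m⁻².
From T_eq⁴ = S(1−A)/(4σ): 1−A = 4σT_eq⁴/S.
1−A = 4 × 5.67×10⁻⁸ × (848)⁴ / 1.56×10⁵ = 0.750.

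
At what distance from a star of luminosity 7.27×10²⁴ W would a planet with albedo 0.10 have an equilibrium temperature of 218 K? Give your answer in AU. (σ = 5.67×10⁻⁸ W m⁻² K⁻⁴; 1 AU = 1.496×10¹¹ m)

d ≈ 0.213 AU

From T_eq⁴ = L(1−A)/(16πσd²): d = √[L(1−A)/(16πσT_eq⁴)].
d = √[7.27×10²⁴ × 0.90 / (16π × 5.67×10⁻⁸ × (218)⁴)] = 3.19×10¹⁰ m = 0.213 AU.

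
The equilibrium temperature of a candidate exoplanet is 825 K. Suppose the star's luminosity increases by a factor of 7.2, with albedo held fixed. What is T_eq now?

T_eq ∝ L^(1/4) · d^(−1/2).
T′ = 825 × 7.2^(1/4) = 1350 K.

T_eq ≈ 1350 K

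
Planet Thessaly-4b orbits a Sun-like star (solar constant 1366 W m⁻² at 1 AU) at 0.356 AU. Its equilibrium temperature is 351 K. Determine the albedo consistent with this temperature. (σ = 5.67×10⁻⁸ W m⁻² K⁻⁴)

A ≈ 0.68

Flux at 0.356 AU: S = 1366/0.356² = 1.08×10⁴ W m⁻².
From T_eq⁴ = S(1−A)/(4σ): 1−A = 4σT_eq⁴/S.
1−A = 4 × 5.67×10⁻⁸ × (351)⁴ / 1.08×10⁴ = 0.319.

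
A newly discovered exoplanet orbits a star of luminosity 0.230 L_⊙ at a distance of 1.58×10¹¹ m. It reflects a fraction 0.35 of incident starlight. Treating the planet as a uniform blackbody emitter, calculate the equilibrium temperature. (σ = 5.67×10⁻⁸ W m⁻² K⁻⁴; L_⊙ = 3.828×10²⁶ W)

T_eq ≈ 168 K

L = 0.230 × 3.828×10²⁶ = 8.80×10²⁵ W.
Flux: S = L/(4πd²) = 8.80×10²⁵/(4π×(1.58×10¹¹)²) = 281 W m⁻².
Energy balance: absorbed = emitted ⇒ πR²·S(1−A) = 4πR²·σT_eq⁴, so T_eq⁴ = S(1−A)/(4σ).
T_eq = [281 × 0.65 / (4 × 5.67×10⁻⁸)]^(1/4) = (8.04×10⁸)^(1/4) = 168 K.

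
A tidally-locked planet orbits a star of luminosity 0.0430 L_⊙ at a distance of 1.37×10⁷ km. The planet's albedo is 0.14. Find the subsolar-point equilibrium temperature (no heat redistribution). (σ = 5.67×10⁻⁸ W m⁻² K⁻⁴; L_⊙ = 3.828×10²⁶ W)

d = 1.37×10⁷ km = 1.37×10¹⁰ m.
L = 0.0430 × 3.828×10²⁶ = 1.65×10²⁵ W.
Flux: S = L/(4πd²) = 1.65×10²⁵/(4π×(1.37×10¹⁰)²) = 6980 W m⁻².
At the subsolar point the surface absorbs S(1−A) and emits σT⁴ per unit area — no factor of 4, since only the local patch is in balance.
T = [6980 × 0.86 / 5.67×10⁻⁸]^(1/4) = (1.06×10¹¹)^(1/4) = 570 K.

T_ss ≈ 570 K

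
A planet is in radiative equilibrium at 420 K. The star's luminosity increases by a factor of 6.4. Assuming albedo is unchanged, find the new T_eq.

T_eq ≈ 668 K

T_eq ∝ L^(1/4) · d^(−1/2).
T′ = 420 × 6.4^(1/4) = 668 K.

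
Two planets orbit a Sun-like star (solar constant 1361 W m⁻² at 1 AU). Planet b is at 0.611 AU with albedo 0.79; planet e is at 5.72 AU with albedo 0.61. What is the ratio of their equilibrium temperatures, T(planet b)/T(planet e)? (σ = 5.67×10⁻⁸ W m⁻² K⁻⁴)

T_eq = [S₀(1−A)/(4σd²)]^(1/4), so T ∝ (1−A)^(1/4) / √d.
T₁ = [1361×0.21/(4×5.67×10⁻⁸×0.611²)]^(1/4) = 241.04 K.
T₂ = [1361×0.39/(4×5.67×10⁻⁸×5.72²)]^(1/4) = 91.96 K.

T₁/T₂ ≈ 2.621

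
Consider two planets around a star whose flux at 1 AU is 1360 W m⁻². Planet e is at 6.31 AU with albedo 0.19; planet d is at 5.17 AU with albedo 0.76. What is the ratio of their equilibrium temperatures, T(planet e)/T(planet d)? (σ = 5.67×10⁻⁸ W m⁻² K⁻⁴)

T_eq = [S₀(1−A)/(4σd²)]^(1/4), so T ∝ (1−A)^(1/4) / √d.
T₁ = [1360×0.81/(4×5.67×10⁻⁸×6.31²)]^(1/4) = 105.09 K.
T₂ = [1360×0.24/(4×5.67×10⁻⁸×5.17²)]^(1/4) = 85.66 K.

T₁/T₂ ≈ 1.227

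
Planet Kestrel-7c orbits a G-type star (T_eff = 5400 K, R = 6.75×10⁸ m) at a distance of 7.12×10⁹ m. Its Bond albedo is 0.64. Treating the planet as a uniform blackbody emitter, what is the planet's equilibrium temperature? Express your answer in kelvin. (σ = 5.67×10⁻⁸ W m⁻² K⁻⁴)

L = 4πR_⋆²σT_⋆⁴ = 4π(6.75×10⁸)² × 5.67×10⁻⁸ × (5400)⁴ = 2.76×10²⁶ W.
S = L/(4πd²) = 4.33×10⁵ W m⁻².
Energy balance: absorbed = emitted ⇒ πR²·S(1−A) = 4πR²·σT_eq⁴, so T_eq⁴ = S(1−A)/(4σ).
T_eq = [4.33×10⁵ × 0.36 / (4 × 5.67×10⁻⁸)]^(1/4) = (6.88×10¹¹)^(1/4) = 911 K.

T_eq ≈ 911 K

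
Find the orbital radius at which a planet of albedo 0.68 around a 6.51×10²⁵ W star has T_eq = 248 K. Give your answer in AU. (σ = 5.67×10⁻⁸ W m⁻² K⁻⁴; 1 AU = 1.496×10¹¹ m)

d ≈ 0.294 AU

From T_eq⁴ = L(1−A)/(16πσd²): d = √[L(1−A)/(16πσT_eq⁴)].
d = √[6.51×10²⁵ × 0.32 / (16π × 5.67×10⁻⁸ × (248)⁴)] = 4.40×10¹⁰ m = 0.294 AU.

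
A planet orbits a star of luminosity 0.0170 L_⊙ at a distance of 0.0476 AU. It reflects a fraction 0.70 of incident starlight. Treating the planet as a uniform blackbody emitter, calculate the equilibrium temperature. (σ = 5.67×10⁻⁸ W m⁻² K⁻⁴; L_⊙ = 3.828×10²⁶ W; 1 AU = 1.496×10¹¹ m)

T_eq ≈ 341 K

d = 0.0476 AU = 7.12×10⁹ m.
L = 0.0170 × 3.828×10²⁶ = 6.51×10²⁴ W.
Flux: S = L/(4πd²) = 6.51×10²⁴/(4π×(7.12×10⁹)²) = 1.02×10⁴ W m⁻².
Energy balance: absorbed = emitted ⇒ πR²·S(1−A) = 4πR²·σT_eq⁴, so T_eq⁴ = S(1−A)/(4σ).
T_eq = [1.02×10⁴ × 0.30 / (4 × 5.67×10⁻⁸)]^(1/4) = (1.35×10¹⁰)^(1/4) = 341 K.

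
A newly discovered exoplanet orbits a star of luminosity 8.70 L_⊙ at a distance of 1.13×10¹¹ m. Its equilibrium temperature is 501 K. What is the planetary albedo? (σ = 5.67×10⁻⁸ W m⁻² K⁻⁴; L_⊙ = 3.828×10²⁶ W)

A ≈ 0.31

L = 8.70 × 3.828×10²⁶ = 3.33×10²⁷ W.
Flux: S = L/(4πd²) = 3.33×10²⁷/(4π×(1.13×10¹¹)²) = 2.08×10⁴ W m⁻².
From T_eq⁴ = S(1−A)/(4σ): 1−A = 4σT_eq⁴/S.
1−A = 4 × 5.67×10⁻⁸ × (501)⁴ / 2.08×10⁴ = 0.688.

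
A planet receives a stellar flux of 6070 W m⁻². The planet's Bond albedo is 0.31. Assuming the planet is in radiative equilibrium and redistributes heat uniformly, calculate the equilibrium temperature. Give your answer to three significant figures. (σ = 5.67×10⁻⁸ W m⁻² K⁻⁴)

Energy balance: absorbed = emitted ⇒ πR²·S(1−A) = 4πR²·σT_eq⁴, so T_eq⁴ = S(1−A)/(4σ).
T_eq = [6070 × 0.69 / (4 × 5.67×10⁻⁸)]^(1/4) = (1.85×10¹⁰)^(1/4) = 369 K.

T_eq ≈ 369 K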